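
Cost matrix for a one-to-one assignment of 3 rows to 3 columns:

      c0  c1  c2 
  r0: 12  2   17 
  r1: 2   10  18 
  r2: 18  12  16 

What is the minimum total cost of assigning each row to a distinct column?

Minimum assignment cost: 20

optimal assignment: row0→col1 (cost 2), row1→col0 (cost 2), row2→col2 (cost 16)
total = 2 + 2 + 16 = 20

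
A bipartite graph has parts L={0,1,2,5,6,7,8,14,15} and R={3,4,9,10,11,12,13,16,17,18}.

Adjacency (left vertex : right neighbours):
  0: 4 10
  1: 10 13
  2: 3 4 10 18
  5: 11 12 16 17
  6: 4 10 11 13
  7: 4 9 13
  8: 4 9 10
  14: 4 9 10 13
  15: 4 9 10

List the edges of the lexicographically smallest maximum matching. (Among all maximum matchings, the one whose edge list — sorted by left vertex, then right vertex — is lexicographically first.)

Lex-smallest maximum matching: {(0,4), (1,10), (2,3), (5,12), (6,11), (7,9), (14,13)}

|M| = 7 (so the lex-smallest maximum matching has 7 edges)
process left vertices in ascending order; for each, take the smallest-labelled available neighbour that still permits 7 edges overall, or leave it unmatched if none does
lex-smallest matching: {0-4, 1-10, 2-3, 5-12, 6-11, 7-9, 14-13}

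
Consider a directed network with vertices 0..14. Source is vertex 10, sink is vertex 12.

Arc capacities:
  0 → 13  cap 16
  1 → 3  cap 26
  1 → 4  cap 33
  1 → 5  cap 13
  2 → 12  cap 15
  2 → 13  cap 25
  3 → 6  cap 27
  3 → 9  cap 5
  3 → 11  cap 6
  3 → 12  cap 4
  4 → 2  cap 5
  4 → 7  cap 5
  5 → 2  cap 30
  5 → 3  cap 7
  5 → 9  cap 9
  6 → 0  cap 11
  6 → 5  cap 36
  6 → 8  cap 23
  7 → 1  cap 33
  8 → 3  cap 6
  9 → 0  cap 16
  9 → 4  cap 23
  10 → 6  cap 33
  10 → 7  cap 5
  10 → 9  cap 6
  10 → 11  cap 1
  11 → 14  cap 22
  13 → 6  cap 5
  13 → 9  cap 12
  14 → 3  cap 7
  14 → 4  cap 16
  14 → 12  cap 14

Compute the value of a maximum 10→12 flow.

augment #1: 10→11→14→12 bottleneck 1, total now 1
augment #2: 10→6→5→2→12 bottleneck 15, total now 16
augment #3: 10→6→5→3→12 bottleneck 4, total now 20
augment #4: 10→6→5→3→11→14→12 bottleneck 3, total now 23
augment #5: 10→6→8→3→11→14→12 bottleneck 3, total now 26

Maximum flow value: 26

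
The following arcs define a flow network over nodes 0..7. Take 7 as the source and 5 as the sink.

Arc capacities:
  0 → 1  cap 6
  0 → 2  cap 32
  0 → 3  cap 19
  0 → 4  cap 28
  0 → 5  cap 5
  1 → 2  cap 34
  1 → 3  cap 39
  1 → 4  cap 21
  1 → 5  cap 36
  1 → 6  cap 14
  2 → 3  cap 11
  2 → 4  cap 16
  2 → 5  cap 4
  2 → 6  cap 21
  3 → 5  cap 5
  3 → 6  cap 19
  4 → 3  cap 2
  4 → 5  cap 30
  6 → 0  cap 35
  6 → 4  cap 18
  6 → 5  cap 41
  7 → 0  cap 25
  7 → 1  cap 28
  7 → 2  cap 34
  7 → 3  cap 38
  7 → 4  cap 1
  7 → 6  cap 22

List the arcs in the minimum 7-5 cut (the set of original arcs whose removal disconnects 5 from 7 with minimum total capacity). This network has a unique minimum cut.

Min-cut arcs: {(0,1), (0,5), (2,5), (3,5), (4,5), (6,5), (7,1)} (total capacity 119)

augment #1: 7→0→5 push 5
augment #2: 7→1→5 push 28
augment #3: 7→2→5 push 4
augment #4: 7→3→5 push 5
augment #5: 7→4→5 push 1
augment #6: 7→6→5 push 22
augment #7: 7→0→1→5 push 6
augment #8: 7→0→4→5 push 14
augment #9: 7→2→4→5 push 15
augment #10: 7→2→6→5 push 15
augment #11: 7→3→6→5 push 4
max flow = 119; residual-reachable set from 7 gives S-side
cut edges (S→T): {(0,1), (0,5), (2,5), (3,5), (4,5), (6,5), (7,1)} total cap 119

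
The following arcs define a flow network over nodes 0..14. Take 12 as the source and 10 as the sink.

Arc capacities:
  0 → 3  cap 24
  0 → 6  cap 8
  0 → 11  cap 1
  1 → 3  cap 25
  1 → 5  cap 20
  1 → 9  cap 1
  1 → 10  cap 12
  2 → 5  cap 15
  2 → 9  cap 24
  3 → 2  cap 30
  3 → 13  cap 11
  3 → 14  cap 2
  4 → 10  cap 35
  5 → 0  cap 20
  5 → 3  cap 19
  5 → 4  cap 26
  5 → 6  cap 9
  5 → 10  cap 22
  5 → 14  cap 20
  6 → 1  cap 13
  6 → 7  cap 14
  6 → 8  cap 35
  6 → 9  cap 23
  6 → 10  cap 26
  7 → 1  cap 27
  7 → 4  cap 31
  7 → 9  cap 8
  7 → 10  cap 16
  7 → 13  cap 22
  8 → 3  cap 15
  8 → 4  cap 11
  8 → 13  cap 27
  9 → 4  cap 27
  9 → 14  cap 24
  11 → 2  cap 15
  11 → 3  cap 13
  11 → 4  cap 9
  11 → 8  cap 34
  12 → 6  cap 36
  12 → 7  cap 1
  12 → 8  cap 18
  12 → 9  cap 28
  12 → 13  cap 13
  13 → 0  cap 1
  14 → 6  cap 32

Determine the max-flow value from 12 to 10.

Maximum flow value: 84

augment #1: 12→6→10 bottleneck 26, total now 26
augment #2: 12→7→10 bottleneck 1, total now 27
augment #3: 12→6→1→10 bottleneck 10, total now 37
augment #4: 12→8→4→10 bottleneck 11, total now 48
augment #5: 12→9→4→10 bottleneck 24, total now 72
augment #6: 12→8→3→2→5→10 bottleneck 7, total now 79
augment #7: 12→9→14→6→1→10 bottleneck 2, total now 81
augment #8: 12→9→14→6→7→10 bottleneck 2, total now 83
augment #9: 12→13→0→6→7→10 bottleneck 1, total now 84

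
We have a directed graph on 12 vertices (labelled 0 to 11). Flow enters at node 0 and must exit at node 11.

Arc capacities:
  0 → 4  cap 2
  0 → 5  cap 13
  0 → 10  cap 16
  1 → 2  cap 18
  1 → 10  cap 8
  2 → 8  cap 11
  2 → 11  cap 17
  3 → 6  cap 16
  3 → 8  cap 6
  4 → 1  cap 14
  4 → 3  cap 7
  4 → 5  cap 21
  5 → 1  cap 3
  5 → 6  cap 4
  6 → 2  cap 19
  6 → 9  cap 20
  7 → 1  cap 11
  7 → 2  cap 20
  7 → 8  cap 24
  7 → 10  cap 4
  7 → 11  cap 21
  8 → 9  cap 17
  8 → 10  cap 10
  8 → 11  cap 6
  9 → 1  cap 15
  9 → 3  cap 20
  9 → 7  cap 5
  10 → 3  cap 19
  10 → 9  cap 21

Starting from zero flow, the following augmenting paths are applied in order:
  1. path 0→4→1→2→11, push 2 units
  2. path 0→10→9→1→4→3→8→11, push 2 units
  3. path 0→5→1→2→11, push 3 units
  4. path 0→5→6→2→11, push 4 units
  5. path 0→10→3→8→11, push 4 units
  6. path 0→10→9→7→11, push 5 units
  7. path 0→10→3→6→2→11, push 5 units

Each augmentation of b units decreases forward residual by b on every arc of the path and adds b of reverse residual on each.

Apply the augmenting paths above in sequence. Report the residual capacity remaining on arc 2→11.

after path 1 (0→4→1→2→11, push 2): res(2,11)=15
after path 2 (0→10→9→1→4→3→8→11, push 2): res(2,11)=15
after path 3 (0→5→1→2→11, push 3): res(2,11)=12
after path 4 (0→5→6→2→11, push 4): res(2,11)=8
after path 5 (0→10→3→8→11, push 4): res(2,11)=8
after path 6 (0→10→9→7→11, push 5): res(2,11)=8
after path 7 (0→10→3→6→2→11, push 5): res(2,11)=3

Residual capacity of (2,11): 3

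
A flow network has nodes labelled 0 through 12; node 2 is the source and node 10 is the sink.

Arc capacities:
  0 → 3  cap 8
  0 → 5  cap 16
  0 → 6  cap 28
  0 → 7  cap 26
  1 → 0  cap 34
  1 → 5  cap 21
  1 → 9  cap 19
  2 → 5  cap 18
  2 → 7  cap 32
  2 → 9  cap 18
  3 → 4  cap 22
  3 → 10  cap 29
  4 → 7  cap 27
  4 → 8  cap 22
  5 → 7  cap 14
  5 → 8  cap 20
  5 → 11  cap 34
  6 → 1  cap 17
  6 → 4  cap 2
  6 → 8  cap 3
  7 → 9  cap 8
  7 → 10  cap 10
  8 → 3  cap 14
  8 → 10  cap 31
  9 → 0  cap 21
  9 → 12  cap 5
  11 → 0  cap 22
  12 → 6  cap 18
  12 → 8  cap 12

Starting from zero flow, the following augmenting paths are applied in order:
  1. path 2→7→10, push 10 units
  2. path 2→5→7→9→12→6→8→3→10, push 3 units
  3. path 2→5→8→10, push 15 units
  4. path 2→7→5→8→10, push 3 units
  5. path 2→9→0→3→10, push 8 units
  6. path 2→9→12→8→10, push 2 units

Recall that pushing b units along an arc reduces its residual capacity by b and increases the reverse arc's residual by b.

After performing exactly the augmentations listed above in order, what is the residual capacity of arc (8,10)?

after path 1 (2→7→10, push 10): res(8,10)=31
after path 2 (2→5→7→9→12→6→8→3→10, push 3): res(8,10)=31
after path 3 (2→5→8→10, push 15): res(8,10)=16
after path 4 (2→7→5→8→10, push 3): res(8,10)=13
after path 5 (2→9→0→3→10, push 8): res(8,10)=13
after path 6 (2→9→12→8→10, push 2): res(8,10)=11

Residual capacity of (8,10): 11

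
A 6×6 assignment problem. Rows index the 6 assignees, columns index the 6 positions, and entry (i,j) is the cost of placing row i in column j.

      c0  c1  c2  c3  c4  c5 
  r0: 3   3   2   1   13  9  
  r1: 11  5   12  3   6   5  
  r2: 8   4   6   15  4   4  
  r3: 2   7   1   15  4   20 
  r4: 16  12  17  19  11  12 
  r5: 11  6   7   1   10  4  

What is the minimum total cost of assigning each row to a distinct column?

one of 4 optimal assignments: row0→col0 (cost 3), row1→col1 (cost 5), row2→col5 (cost 4), row3→col2 (cost 1), row4→col4 (cost 11), row5→col3 (cost 1)
total = 3 + 5 + 4 + 1 + 11 + 1 = 25

Minimum assignment cost: 25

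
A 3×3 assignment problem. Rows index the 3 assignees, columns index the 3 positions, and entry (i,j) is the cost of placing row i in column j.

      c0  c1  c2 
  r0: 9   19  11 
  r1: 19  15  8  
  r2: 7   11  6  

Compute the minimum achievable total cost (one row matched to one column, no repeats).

Minimum assignment cost: 28

optimal assignment: row0→col0 (cost 9), row1→col2 (cost 8), row2→col1 (cost 11)
total = 9 + 8 + 11 = 28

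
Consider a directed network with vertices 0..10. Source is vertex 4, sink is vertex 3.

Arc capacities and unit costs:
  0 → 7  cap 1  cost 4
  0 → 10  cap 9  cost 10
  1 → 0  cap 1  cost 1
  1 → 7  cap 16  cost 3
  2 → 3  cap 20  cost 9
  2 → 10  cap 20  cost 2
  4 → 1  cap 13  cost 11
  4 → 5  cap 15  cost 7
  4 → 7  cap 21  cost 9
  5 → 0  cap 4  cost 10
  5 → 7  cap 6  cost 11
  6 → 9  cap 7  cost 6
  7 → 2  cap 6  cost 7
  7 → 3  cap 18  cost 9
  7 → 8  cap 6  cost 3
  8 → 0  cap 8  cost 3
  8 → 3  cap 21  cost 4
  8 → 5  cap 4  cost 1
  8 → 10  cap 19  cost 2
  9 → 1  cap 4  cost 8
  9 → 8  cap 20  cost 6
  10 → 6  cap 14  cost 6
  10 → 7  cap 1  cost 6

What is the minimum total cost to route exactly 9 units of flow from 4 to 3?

Minimum cost for 9 units: 150

shortest-cost path #1: 4→7→8→3 push 6 @ unit cost 16 (adds 96)
shortest-cost path #2: 4→7→3 push 3 @ unit cost 18 (adds 54)
total cost = 150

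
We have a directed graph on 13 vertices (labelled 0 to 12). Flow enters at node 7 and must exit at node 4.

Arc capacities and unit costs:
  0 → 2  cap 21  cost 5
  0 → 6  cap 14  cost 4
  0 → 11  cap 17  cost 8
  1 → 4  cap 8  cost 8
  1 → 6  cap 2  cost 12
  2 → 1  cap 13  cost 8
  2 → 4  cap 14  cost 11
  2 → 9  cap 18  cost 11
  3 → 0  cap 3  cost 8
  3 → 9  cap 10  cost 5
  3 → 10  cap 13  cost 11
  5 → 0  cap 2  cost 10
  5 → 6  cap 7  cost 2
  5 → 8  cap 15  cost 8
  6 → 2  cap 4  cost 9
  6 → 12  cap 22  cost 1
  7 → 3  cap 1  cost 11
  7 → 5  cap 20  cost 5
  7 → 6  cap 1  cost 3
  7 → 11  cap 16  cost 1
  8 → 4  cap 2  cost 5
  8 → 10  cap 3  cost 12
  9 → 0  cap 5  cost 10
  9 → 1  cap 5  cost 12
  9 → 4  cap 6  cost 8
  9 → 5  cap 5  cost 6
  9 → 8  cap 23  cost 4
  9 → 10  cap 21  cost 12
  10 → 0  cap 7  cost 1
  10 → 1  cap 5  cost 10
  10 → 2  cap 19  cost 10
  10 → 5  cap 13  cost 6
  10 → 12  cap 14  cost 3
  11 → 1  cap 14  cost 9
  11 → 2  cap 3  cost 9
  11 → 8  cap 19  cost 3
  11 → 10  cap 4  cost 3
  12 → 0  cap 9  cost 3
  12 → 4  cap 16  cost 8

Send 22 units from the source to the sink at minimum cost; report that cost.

shortest-cost path #1: 7→11→8→4 push 2 @ unit cost 9 (adds 18)
shortest-cost path #2: 7→6→12→4 push 1 @ unit cost 12 (adds 12)
shortest-cost path #3: 7→11→10→12→4 push 4 @ unit cost 15 (adds 60)
shortest-cost path #4: 7→5→6→12→4 push 7 @ unit cost 16 (adds 112)
shortest-cost path #5: 7→11→1→4 push 8 @ unit cost 18 (adds 144)
total cost = 346

Minimum cost for 22 units: 346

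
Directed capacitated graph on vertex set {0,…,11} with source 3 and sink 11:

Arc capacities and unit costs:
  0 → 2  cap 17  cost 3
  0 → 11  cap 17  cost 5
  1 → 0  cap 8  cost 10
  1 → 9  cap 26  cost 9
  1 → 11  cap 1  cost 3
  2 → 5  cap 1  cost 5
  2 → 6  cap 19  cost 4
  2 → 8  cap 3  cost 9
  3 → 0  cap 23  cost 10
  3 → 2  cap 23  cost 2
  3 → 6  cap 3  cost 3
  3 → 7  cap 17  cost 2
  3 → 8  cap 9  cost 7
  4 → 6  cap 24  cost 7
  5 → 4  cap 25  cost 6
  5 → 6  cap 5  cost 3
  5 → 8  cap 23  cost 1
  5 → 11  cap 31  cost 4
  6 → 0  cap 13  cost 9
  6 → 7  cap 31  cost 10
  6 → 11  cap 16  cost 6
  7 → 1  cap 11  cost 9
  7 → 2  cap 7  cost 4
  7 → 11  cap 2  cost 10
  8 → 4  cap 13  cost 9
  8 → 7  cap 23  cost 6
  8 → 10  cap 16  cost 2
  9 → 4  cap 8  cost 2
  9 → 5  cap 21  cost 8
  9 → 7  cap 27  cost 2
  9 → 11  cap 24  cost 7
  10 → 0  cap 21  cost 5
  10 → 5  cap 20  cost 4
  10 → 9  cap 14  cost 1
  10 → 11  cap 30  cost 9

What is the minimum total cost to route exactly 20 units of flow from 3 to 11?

Minimum cost for 20 units: 232

shortest-cost path #1: 3→6→11 push 3 @ unit cost 9 (adds 27)
shortest-cost path #2: 3→2→5→11 push 1 @ unit cost 11 (adds 11)
shortest-cost path #3: 3→7→11 push 2 @ unit cost 12 (adds 24)
shortest-cost path #4: 3→2→6→11 push 13 @ unit cost 12 (adds 156)
shortest-cost path #5: 3→7→1→11 push 1 @ unit cost 14 (adds 14)
total cost = 232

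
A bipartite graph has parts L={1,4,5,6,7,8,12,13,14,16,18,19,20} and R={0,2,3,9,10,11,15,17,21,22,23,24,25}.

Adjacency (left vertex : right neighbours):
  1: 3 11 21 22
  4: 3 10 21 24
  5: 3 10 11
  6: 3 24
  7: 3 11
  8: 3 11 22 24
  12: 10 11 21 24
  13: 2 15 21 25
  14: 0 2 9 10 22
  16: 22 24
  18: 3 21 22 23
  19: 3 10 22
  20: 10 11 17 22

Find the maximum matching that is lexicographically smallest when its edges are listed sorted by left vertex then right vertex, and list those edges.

|M| = 10 (so the lex-smallest maximum matching has 10 edges)
process left vertices in ascending order; for each, take the smallest-labelled available neighbour that still permits 10 edges overall, or leave it unmatched if none does
lex-smallest matching: {1-3, 4-10, 5-11, 6-24, 8-22, 12-21, 13-2, 14-0, 18-23, 20-17}

Lex-smallest maximum matching: {(1,3), (4,10), (5,11), (6,24), (8,22), (12,21), (13,2), (14,0), (18,23), (20,17)}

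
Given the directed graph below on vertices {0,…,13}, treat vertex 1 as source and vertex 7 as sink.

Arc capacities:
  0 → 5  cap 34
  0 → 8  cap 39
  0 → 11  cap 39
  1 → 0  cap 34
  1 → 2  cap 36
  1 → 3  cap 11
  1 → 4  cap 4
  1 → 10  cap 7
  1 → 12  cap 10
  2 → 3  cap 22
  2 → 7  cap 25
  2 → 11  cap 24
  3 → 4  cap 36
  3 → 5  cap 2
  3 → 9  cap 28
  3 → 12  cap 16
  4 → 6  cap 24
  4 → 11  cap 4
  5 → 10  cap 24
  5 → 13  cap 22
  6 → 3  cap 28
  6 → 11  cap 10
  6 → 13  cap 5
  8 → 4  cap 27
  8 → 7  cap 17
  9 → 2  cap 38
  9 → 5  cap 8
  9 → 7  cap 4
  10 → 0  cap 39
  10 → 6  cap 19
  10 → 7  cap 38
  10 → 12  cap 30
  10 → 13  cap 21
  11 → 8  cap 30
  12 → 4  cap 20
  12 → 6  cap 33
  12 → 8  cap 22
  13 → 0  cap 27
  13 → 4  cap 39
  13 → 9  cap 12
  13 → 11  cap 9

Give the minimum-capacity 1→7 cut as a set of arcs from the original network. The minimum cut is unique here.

augment #1: 1→2→7 push 25
augment #2: 1→10→7 push 7
augment #3: 1→0→8→7 push 17
augment #4: 1→3→9→7 push 4
augment #5: 1→0→5→10→7 push 17
augment #6: 1→3→5→10→7 push 2
augment #7: 1→3→9→5→10→7 push 5
max flow = 77; residual-reachable set from 1 gives S-side
cut edges (S→T): {(1,10), (2,7), (5,10), (8,7), (9,7)} total cap 77

Min-cut arcs: {(1,10), (2,7), (5,10), (8,7), (9,7)} (total capacity 77)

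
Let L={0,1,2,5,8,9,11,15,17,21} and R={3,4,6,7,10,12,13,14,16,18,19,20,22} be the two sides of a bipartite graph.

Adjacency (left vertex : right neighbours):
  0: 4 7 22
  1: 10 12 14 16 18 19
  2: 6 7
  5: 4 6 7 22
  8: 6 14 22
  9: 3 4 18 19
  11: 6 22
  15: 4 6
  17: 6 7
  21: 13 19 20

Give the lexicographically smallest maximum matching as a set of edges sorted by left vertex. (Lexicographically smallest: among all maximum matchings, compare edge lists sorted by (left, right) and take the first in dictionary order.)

|M| = 8 (so the lex-smallest maximum matching has 8 edges)
process left vertices in ascending order; for each, take the smallest-labelled available neighbour that still permits 8 edges overall, or leave it unmatched if none does
lex-smallest matching: {0-4, 1-10, 2-6, 5-7, 8-14, 9-3, 11-22, 21-13}

Lex-smallest maximum matching: {(0,4), (1,10), (2,6), (5,7), (8,14), (9,3), (11,22), (21,13)}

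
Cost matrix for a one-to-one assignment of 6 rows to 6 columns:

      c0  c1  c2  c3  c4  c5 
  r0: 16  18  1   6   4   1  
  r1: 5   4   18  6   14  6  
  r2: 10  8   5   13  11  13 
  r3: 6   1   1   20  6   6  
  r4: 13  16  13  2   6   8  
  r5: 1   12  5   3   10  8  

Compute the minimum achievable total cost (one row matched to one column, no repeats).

Minimum assignment cost: 19

one of 2 optimal assignments: row0→col4 (cost 4), row1→col5 (cost 6), row2→col2 (cost 5), row3→col1 (cost 1), row4→col3 (cost 2), row5→col0 (cost 1)
total = 4 + 6 + 5 + 1 + 2 + 1 = 19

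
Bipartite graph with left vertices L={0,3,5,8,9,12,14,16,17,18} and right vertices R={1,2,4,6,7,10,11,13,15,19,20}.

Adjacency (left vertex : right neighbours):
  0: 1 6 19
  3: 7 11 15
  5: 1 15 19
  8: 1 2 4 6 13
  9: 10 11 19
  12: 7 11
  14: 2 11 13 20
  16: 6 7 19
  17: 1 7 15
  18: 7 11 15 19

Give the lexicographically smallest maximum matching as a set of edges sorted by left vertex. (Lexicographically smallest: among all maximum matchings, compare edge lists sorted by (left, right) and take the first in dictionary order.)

|M| = 9 (so the lex-smallest maximum matching has 9 edges)
process left vertices in ascending order; for each, take the smallest-labelled available neighbour that still permits 9 edges overall, or leave it unmatched if none does
lex-smallest matching: {0-1, 3-7, 5-15, 8-2, 9-10, 12-11, 14-13, 16-6, 18-19}

Lex-smallest maximum matching: {(0,1), (3,7), (5,15), (8,2), (9,10), (12,11), (14,13), (16,6), (18,19)}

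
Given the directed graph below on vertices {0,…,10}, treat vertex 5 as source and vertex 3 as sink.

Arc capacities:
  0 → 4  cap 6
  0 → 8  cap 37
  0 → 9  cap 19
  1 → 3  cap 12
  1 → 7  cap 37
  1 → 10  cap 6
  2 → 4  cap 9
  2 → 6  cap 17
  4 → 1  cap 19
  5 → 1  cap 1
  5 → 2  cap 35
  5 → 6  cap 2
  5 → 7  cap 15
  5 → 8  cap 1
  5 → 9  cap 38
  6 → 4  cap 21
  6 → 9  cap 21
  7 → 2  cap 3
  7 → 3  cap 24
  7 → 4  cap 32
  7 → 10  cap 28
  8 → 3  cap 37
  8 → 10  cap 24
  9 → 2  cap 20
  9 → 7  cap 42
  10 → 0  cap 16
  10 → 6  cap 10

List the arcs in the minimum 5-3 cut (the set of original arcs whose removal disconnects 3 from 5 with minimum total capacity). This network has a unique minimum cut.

augment #1: 5→1→3 push 1
augment #2: 5→7→3 push 15
augment #3: 5→8→3 push 1
augment #4: 5→9→7→3 push 9
augment #5: 5→2→4→1→3 push 9
augment #6: 5→6→4→1→3 push 2
augment #7: 5→9→7→10→0→8→3 push 16
max flow = 53; residual-reachable set from 5 gives S-side
cut edges (S→T): {(1,3), (5,8), (7,3), (10,0)} total cap 53

Min-cut arcs: {(1,3), (5,8), (7,3), (10,0)} (total capacity 53)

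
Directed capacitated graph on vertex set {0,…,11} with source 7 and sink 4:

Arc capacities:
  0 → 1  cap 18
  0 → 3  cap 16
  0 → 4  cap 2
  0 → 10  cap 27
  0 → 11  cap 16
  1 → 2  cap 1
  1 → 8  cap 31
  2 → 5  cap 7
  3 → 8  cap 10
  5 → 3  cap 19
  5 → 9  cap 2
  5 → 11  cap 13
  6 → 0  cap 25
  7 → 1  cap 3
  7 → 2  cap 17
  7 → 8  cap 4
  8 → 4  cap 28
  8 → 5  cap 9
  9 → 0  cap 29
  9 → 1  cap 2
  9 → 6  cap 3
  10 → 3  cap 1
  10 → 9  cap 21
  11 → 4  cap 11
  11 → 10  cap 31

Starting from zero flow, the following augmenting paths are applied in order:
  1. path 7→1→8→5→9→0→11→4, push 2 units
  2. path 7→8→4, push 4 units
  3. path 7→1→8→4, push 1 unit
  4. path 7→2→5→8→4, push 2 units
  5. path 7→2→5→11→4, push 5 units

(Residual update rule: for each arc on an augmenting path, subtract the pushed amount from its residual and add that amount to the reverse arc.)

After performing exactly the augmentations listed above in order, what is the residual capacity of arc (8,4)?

Residual capacity of (8,4): 21

after path 1 (7→1→8→5→9→0→11→4, push 2): res(8,4)=28
after path 2 (7→8→4, push 4): res(8,4)=24
after path 3 (7→1→8→4, push 1): res(8,4)=23
after path 4 (7→2→5→8→4, push 2): res(8,4)=21
after path 5 (7→2→5→11→4, push 5): res(8,4)=21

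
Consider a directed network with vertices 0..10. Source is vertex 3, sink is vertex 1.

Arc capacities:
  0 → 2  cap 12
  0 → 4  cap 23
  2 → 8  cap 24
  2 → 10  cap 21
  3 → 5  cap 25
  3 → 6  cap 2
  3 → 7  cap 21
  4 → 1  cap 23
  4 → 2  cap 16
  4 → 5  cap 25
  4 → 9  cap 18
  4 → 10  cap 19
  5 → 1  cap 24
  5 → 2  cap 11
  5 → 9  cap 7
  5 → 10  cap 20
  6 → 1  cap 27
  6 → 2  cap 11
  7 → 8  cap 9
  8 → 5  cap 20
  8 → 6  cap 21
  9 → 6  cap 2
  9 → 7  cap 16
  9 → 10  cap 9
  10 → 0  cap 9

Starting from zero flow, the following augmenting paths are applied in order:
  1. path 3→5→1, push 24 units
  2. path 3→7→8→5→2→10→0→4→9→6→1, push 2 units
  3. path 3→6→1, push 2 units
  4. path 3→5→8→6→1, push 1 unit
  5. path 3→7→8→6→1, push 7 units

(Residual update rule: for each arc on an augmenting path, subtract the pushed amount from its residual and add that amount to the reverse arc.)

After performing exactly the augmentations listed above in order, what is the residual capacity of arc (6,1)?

after path 1 (3→5→1, push 24): res(6,1)=27
after path 2 (3→7→8→5→2→10→0→4→9→6→1, push 2): res(6,1)=25
after path 3 (3→6→1, push 2): res(6,1)=23
after path 4 (3→5→8→6→1, push 1): res(6,1)=22
after path 5 (3→7→8→6→1, push 7): res(6,1)=15

Residual capacity of (6,1): 15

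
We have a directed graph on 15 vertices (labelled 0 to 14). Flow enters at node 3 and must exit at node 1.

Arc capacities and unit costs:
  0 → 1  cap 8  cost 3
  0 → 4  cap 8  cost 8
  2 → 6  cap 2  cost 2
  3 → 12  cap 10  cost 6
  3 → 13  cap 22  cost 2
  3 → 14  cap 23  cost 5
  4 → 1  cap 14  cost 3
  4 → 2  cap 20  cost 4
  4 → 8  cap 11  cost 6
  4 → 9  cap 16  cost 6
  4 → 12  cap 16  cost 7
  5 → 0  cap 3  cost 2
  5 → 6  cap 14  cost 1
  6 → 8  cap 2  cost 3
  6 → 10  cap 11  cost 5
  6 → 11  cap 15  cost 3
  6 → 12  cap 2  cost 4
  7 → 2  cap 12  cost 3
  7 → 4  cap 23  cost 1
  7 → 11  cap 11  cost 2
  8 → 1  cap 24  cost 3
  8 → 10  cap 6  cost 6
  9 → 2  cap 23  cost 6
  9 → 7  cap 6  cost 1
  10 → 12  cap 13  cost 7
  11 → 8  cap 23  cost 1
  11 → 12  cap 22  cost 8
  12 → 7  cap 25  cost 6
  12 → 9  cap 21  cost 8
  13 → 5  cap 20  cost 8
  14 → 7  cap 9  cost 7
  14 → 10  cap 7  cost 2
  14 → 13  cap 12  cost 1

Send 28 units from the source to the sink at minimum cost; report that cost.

shortest-cost path #1: 3→13→5→0→1 push 3 @ unit cost 15 (adds 45)
shortest-cost path #2: 3→12→7→4→1 push 10 @ unit cost 16 (adds 160)
shortest-cost path #3: 3→14→7→4→1 push 4 @ unit cost 16 (adds 64)
shortest-cost path #4: 3→13→5→6→8→1 push 2 @ unit cost 17 (adds 34)
shortest-cost path #5: 3→13→5→6→11→8→1 push 9 @ unit cost 18 (adds 162)
total cost = 465

Minimum cost for 28 units: 465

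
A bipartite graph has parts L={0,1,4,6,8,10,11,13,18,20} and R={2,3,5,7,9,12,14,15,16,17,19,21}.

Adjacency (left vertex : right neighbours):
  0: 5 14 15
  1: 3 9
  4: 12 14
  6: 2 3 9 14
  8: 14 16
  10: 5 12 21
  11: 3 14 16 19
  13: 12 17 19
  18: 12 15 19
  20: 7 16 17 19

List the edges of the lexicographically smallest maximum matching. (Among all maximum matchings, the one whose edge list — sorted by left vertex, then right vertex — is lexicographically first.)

Lex-smallest maximum matching: {(0,5), (1,3), (4,12), (6,2), (8,14), (10,21), (11,16), (13,17), (18,15), (20,7)}

|M| = 10 (so the lex-smallest maximum matching has 10 edges)
process left vertices in ascending order; for each, take the smallest-labelled available neighbour that still permits 10 edges overall, or leave it unmatched if none does
lex-smallest matching: {0-5, 1-3, 4-12, 6-2, 8-14, 10-21, 11-16, 13-17, 18-15, 20-7}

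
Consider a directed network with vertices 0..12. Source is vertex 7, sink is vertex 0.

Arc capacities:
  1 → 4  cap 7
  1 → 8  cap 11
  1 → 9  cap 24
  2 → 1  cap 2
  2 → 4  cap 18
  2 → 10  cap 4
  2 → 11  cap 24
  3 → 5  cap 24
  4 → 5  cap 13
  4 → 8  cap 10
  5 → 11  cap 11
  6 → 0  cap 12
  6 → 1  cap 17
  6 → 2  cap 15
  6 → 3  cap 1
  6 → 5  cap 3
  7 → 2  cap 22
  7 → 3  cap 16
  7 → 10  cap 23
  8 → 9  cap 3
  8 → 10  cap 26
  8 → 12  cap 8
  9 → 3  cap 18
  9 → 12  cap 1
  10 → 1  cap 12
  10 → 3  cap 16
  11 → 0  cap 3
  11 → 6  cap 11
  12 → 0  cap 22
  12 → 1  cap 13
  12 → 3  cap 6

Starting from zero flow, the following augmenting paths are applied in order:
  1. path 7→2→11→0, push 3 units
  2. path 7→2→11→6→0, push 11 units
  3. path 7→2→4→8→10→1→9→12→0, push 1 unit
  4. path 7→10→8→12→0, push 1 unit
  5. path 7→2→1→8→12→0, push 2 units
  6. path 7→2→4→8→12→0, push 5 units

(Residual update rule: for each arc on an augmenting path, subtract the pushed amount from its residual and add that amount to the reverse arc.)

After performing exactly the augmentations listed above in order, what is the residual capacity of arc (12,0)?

Residual capacity of (12,0): 13

after path 1 (7→2→11→0, push 3): res(12,0)=22
after path 2 (7→2→11→6→0, push 11): res(12,0)=22
after path 3 (7→2→4→8→10→1→9→12→0, push 1): res(12,0)=21
after path 4 (7→10→8→12→0, push 1): res(12,0)=20
after path 5 (7→2→1→8→12→0, push 2): res(12,0)=18
after path 6 (7→2→4→8→12→0, push 5): res(12,0)=13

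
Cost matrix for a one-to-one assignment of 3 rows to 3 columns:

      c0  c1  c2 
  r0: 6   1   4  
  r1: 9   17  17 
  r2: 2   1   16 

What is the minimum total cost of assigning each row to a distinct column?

Minimum assignment cost: 14

optimal assignment: row0→col2 (cost 4), row1→col0 (cost 9), row2→col1 (cost 1)
total = 4 + 9 + 1 = 14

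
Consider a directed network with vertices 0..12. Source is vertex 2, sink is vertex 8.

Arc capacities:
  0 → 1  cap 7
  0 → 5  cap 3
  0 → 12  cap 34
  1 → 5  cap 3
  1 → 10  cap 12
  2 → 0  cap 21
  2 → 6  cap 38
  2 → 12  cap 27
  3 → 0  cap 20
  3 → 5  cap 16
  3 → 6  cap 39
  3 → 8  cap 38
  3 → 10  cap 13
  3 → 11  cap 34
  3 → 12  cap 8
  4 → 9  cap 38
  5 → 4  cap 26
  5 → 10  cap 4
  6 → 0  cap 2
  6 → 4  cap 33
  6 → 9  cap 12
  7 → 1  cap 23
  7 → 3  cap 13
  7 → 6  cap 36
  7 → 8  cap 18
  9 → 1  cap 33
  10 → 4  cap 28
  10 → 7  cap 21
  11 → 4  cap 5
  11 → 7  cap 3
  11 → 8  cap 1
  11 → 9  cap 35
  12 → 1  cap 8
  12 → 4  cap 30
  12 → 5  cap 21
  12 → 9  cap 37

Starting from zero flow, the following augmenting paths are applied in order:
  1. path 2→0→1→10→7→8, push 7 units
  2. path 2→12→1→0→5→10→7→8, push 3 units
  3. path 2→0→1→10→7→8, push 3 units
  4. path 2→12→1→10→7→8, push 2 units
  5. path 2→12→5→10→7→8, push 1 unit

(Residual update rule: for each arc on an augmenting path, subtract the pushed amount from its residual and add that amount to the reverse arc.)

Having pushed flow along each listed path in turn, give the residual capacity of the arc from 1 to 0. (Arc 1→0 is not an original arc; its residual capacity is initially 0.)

after path 1 (2→0→1→10→7→8, push 7): res(1,0)=7
after path 2 (2→12→1→0→5→10→7→8, push 3): res(1,0)=4
after path 3 (2→0→1→10→7→8, push 3): res(1,0)=7
after path 4 (2→12→1→10→7→8, push 2): res(1,0)=7
after path 5 (2→12→5→10→7→8, push 1): res(1,0)=7

Residual capacity of (1,0): 7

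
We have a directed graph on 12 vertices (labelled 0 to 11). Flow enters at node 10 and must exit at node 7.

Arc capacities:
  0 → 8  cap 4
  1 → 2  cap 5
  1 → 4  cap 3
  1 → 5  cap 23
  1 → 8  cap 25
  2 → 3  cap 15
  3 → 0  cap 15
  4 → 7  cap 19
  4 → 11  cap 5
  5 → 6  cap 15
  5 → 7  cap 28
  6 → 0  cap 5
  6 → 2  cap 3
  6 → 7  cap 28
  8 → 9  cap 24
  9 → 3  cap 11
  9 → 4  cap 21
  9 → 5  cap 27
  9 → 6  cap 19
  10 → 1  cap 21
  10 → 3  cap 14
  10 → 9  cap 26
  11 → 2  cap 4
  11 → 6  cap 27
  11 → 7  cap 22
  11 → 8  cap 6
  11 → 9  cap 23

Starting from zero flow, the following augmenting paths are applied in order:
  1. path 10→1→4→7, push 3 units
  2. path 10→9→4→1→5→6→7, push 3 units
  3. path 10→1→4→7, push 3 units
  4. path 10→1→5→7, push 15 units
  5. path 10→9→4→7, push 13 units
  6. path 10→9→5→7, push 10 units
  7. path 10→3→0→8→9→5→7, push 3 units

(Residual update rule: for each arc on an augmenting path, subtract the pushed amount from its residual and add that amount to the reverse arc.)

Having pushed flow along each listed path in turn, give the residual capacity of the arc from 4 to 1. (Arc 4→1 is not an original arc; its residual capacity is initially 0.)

after path 1 (10→1→4→7, push 3): res(4,1)=3
after path 2 (10→9→4→1→5→6→7, push 3): res(4,1)=0
after path 3 (10→1→4→7, push 3): res(4,1)=3
after path 4 (10→1→5→7, push 15): res(4,1)=3
after path 5 (10→9→4→7, push 13): res(4,1)=3
after path 6 (10→9→5→7, push 10): res(4,1)=3
after path 7 (10→3→0→8→9→5→7, push 3): res(4,1)=3

Residual capacity of (4,1): 3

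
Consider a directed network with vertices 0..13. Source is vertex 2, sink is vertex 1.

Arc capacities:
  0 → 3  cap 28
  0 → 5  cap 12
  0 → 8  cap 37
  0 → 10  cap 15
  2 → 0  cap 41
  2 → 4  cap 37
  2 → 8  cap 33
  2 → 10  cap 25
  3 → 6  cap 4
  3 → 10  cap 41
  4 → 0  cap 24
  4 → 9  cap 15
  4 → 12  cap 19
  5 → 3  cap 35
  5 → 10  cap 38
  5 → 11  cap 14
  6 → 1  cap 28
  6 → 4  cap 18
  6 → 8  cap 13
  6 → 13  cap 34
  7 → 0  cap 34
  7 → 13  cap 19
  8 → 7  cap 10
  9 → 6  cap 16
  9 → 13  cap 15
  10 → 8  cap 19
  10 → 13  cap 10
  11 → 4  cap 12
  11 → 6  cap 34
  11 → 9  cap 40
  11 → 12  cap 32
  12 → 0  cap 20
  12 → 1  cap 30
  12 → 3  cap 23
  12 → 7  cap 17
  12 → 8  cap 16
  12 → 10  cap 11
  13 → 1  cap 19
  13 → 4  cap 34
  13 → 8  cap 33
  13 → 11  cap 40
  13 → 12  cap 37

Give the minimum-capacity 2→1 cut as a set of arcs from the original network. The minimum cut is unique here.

augment #1: 2→4→12→1 push 19
augment #2: 2→10→13→1 push 10
augment #3: 2→0→3→6→1 push 4
augment #4: 2→4→9→6→1 push 15
augment #5: 2→8→7→13→1 push 9
augment #6: 2→0→5→11→6→1 push 9
augment #7: 2→0→5→11→12→1 push 3
augment #8: 2→8→7→13→12→1 push 1
max flow = 70; residual-reachable set from 2 gives S-side
cut edges (S→T): {(0,5), (3,6), (4,9), (4,12), (8,7), (10,13)} total cap 70

Min-cut arcs: {(0,5), (3,6), (4,9), (4,12), (8,7), (10,13)} (total capacity 70)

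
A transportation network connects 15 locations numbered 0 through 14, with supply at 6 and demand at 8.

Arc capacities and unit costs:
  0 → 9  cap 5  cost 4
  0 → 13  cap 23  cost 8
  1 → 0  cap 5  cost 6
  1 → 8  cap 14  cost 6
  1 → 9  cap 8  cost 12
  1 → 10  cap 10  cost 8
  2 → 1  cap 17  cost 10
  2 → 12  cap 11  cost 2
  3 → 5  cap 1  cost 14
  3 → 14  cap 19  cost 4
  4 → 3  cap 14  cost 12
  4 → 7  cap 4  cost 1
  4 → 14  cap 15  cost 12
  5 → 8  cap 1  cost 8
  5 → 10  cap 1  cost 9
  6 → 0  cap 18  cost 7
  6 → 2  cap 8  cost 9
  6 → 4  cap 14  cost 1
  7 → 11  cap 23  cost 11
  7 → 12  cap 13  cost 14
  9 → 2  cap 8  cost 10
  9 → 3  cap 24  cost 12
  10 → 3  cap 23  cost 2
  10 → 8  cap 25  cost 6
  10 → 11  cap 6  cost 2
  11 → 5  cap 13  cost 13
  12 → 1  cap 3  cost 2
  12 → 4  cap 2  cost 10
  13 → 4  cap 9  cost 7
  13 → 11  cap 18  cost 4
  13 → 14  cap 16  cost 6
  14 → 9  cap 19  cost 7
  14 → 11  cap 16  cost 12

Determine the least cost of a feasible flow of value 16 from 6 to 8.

shortest-cost path #1: 6→2→12→1→8 push 3 @ unit cost 19 (adds 57)
shortest-cost path #2: 6→2→1→8 push 5 @ unit cost 25 (adds 125)
shortest-cost path #3: 6→4→7→12→2→1→8 push 3 @ unit cost 30 (adds 90)
shortest-cost path #4: 6→4→7→11→5→8 push 1 @ unit cost 34 (adds 34)
shortest-cost path #5: 6→0→9→2→1→8 push 3 @ unit cost 37 (adds 111)
shortest-cost path #6: 6→4→3→5→10→8 push 1 @ unit cost 42 (adds 42)
total cost = 459

Minimum cost for 16 units: 459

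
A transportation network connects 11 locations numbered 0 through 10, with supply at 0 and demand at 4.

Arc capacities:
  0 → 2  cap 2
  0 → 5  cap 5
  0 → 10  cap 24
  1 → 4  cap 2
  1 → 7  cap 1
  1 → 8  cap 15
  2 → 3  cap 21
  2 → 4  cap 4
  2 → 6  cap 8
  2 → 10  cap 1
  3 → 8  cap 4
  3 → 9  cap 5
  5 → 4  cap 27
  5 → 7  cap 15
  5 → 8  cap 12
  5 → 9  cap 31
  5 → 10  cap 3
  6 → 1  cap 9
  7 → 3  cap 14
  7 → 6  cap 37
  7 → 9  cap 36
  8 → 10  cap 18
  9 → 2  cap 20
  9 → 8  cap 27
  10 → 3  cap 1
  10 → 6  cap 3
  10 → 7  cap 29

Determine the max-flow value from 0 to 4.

augment #1: 0→2→4 bottleneck 2, total now 2
augment #2: 0→5→4 bottleneck 5, total now 7
augment #3: 0→10→6→1→4 bottleneck 2, total now 9
augment #4: 0→10→3→9→2→4 bottleneck 1, total now 10
augment #5: 0→10→7→9→2→4 bottleneck 1, total now 11

Maximum flow value: 11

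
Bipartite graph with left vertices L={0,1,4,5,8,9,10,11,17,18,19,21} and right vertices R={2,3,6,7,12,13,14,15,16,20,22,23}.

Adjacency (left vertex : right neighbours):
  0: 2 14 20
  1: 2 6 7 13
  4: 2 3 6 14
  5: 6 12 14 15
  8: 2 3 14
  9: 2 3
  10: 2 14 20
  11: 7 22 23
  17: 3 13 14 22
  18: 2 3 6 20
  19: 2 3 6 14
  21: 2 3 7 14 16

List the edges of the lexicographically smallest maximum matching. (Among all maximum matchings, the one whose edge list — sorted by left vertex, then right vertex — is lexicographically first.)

Lex-smallest maximum matching: {(0,2), (1,7), (4,3), (5,12), (8,14), (10,20), (11,22), (17,13), (18,6), (21,16)}

|M| = 10 (so the lex-smallest maximum matching has 10 edges)
process left vertices in ascending order; for each, take the smallest-labelled available neighbour that still permits 10 edges overall, or leave it unmatched if none does
lex-smallest matching: {0-2, 1-7, 4-3, 5-12, 8-14, 10-20, 11-22, 17-13, 18-6, 21-16}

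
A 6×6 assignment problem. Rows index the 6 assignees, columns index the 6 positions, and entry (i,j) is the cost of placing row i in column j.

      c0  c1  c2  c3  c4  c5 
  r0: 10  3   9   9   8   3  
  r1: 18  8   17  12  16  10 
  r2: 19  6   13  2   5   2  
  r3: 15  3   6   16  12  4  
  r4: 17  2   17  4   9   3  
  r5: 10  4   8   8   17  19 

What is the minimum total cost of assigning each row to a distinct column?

Minimum assignment cost: 36

optimal assignment: row0→col5 (cost 3), row1→col1 (cost 8), row2→col4 (cost 5), row3→col2 (cost 6), row4→col3 (cost 4), row5→col0 (cost 10)
total = 3 + 8 + 5 + 6 + 4 + 10 = 36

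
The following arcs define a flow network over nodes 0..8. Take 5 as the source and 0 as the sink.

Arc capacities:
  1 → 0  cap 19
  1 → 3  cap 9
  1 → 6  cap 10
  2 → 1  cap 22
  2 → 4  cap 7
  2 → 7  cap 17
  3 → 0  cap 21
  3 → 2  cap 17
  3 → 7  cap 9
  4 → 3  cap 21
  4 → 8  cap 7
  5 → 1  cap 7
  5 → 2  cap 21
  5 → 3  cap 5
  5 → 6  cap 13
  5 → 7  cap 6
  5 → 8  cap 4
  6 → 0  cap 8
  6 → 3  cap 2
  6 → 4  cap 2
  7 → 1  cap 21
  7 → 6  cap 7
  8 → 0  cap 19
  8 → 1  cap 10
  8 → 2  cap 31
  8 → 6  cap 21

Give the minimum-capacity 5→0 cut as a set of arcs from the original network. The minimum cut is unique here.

augment #1: 5→1→0 push 7
augment #2: 5→3→0 push 5
augment #3: 5→6→0 push 8
augment #4: 5→8→0 push 4
augment #5: 5→2→1→0 push 12
augment #6: 5→6→3→0 push 2
augment #7: 5→2→1→3→0 push 9
augment #8: 5→6→4→3→0 push 2
augment #9: 5→7→1→2→4→3→0 push 3
augment #10: 5→7→1→2→4→8→0 push 3
max flow = 55; residual-reachable set from 5 gives S-side
cut edges (S→T): {(5,1), (5,2), (5,3), (5,7), (5,8), (6,0), (6,3), (6,4)} total cap 55

Min-cut arcs: {(5,1), (5,2), (5,3), (5,7), (5,8), (6,0), (6,3), (6,4)} (total capacity 55)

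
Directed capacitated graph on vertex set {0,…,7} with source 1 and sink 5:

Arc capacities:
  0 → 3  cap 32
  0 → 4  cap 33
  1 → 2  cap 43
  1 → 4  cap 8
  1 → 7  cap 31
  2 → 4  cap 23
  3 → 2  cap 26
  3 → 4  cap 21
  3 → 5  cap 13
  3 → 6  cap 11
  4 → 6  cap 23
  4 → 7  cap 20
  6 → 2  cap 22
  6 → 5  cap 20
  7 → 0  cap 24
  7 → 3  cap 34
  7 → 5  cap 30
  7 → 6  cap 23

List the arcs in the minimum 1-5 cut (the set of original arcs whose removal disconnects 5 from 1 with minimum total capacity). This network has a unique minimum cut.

augment #1: 1→7→5 push 30
augment #2: 1→4→6→5 push 8
augment #3: 1→7→3→5 push 1
augment #4: 1→2→4→6→5 push 12
augment #5: 1→2→4→7→3→5 push 11
max flow = 62; residual-reachable set from 1 gives S-side
cut edges (S→T): {(1,4), (1,7), (2,4)} total cap 62

Min-cut arcs: {(1,4), (1,7), (2,4)} (total capacity 62)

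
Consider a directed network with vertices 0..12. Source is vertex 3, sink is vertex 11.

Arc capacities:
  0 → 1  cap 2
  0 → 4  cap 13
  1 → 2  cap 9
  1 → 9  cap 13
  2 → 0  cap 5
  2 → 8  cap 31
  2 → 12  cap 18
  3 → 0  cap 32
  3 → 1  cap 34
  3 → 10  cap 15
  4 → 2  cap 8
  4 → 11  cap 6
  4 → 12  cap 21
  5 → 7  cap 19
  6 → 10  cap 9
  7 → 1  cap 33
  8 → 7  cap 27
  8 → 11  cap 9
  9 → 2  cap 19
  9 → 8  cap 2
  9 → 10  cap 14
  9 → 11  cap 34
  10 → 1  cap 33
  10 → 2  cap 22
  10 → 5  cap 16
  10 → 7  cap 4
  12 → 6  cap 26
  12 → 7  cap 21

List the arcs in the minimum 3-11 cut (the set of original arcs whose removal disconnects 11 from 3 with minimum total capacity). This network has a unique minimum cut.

Min-cut arcs: {(1,9), (4,11), (8,11)} (total capacity 28)

augment #1: 3→0→4→11 push 6
augment #2: 3→1→9→11 push 13
augment #3: 3→1→2→8→11 push 9
max flow = 28; residual-reachable set from 3 gives S-side
cut edges (S→T): {(1,9), (4,11), (8,11)} total cap 28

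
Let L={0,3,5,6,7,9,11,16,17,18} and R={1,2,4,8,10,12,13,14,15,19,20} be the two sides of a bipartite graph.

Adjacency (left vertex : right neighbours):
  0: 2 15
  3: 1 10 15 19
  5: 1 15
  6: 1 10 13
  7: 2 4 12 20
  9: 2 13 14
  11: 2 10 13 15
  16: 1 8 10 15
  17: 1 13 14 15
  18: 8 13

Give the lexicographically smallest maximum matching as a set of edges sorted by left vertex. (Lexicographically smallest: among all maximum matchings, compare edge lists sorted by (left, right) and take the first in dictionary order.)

Lex-smallest maximum matching: {(0,2), (3,19), (5,1), (6,10), (7,4), (9,13), (11,15), (16,8), (17,14)}

|M| = 9 (so the lex-smallest maximum matching has 9 edges)
process left vertices in ascending order; for each, take the smallest-labelled available neighbour that still permits 9 edges overall, or leave it unmatched if none does
lex-smallest matching: {0-2, 3-19, 5-1, 6-10, 7-4, 9-13, 11-15, 16-8, 17-14}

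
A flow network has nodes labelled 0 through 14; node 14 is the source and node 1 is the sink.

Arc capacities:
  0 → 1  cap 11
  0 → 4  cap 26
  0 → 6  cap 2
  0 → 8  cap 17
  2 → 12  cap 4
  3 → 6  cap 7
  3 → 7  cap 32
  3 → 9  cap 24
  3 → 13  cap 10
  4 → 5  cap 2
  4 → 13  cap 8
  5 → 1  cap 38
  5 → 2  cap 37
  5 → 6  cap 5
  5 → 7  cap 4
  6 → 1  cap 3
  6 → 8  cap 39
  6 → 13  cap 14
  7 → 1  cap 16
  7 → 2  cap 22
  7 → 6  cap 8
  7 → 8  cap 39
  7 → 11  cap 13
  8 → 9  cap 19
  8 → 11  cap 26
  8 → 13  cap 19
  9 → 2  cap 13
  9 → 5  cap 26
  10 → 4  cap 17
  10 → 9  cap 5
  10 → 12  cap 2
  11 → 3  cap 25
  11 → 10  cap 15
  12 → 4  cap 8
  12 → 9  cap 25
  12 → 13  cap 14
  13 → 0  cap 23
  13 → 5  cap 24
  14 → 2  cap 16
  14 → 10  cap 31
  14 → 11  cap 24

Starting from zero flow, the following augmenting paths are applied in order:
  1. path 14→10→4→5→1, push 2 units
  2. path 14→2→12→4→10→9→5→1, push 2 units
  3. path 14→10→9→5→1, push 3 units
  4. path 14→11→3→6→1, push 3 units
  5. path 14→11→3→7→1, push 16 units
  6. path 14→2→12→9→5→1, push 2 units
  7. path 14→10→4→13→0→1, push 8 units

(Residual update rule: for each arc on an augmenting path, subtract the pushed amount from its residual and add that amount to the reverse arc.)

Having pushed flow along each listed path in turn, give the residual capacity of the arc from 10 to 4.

after path 1 (14→10→4→5→1, push 2): res(10,4)=15
after path 2 (14→2→12→4→10→9→5→1, push 2): res(10,4)=17
after path 3 (14→10→9→5→1, push 3): res(10,4)=17
after path 4 (14→11→3→6→1, push 3): res(10,4)=17
after path 5 (14→11→3→7→1, push 16): res(10,4)=17
after path 6 (14→2→12→9→5→1, push 2): res(10,4)=17
after path 7 (14→10→4→13→0→1, push 8): res(10,4)=9

Residual capacity of (10,4): 9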